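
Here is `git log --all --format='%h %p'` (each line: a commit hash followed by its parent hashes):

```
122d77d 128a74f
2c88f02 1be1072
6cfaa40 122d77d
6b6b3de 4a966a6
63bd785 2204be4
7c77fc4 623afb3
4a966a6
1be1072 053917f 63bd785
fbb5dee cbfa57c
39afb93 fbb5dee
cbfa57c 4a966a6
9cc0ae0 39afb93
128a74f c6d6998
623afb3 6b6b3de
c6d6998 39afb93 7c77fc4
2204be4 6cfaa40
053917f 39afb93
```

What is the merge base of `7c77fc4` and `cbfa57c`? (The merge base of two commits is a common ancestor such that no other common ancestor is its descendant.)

4a966a6

Ancestors of 7c77fc4: {4a966a6, 623afb3, 6b6b3de, 7c77fc4}.
Ancestors of cbfa57c: {4a966a6, cbfa57c}.
Common ancestors: {4a966a6}.
The only common ancestor is 4a966a6, so it is the merge base.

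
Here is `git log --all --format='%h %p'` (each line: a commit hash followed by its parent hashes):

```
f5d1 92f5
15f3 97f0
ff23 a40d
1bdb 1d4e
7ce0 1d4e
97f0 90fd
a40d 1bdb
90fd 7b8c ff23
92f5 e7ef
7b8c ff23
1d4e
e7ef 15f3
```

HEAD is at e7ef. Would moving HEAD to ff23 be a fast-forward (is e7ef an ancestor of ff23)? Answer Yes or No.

A fast-forward from e7ef to ff23 is possible iff e7ef is an ancestor of ff23.
Ancestors of ff23: {1bdb, 1d4e, a40d, ff23}.
e7ef is not among them, so fast-forward is not possible.

No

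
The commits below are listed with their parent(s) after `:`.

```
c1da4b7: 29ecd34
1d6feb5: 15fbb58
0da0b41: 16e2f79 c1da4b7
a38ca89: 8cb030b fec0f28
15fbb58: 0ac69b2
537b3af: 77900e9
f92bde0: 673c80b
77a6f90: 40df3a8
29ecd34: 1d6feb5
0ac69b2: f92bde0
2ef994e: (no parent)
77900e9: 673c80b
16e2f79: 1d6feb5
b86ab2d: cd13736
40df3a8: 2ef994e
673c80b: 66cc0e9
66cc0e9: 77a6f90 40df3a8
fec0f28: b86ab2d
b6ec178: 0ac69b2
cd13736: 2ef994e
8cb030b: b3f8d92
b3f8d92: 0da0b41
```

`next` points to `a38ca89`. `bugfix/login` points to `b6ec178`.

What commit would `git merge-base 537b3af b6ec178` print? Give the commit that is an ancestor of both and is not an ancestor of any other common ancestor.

Ancestors of 537b3af: {2ef994e, 40df3a8, 537b3af, 66cc0e9, 673c80b, 77900e9, 77a6f90}.
Ancestors of b6ec178: {0ac69b2, 2ef994e, 40df3a8, 66cc0e9, 673c80b, 77a6f90, b6ec178, f92bde0}.
Common ancestors: {2ef994e, 40df3a8, 66cc0e9, 673c80b, 77a6f90}.
Among these, 673c80b is not an ancestor of any other common ancestor — it is the merge base.

673c80b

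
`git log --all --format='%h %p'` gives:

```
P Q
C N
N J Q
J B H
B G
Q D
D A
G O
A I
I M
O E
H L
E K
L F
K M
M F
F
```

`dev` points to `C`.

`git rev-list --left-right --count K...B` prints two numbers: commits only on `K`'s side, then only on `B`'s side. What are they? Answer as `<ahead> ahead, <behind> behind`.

Reachable from K: {F, K, M}.
Reachable from B: {B, E, F, G, K, M, O}.
Only in K's history (ahead): {} — 0.
Only in B's history (behind): {B, E, G, O} — 4.

0 ahead, 4 behind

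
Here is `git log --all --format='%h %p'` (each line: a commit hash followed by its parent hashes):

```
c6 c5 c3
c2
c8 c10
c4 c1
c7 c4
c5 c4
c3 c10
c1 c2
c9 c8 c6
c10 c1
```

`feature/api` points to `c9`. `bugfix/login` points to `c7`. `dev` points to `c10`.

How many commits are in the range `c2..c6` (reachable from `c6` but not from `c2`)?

Reachable from c6: {c1, c10, c2, c3, c4, c5, c6}.
Reachable from c2: {c2}.
In c6's history but not c2's: {c1, c10, c3, c4, c5, c6} — 6 commits.

6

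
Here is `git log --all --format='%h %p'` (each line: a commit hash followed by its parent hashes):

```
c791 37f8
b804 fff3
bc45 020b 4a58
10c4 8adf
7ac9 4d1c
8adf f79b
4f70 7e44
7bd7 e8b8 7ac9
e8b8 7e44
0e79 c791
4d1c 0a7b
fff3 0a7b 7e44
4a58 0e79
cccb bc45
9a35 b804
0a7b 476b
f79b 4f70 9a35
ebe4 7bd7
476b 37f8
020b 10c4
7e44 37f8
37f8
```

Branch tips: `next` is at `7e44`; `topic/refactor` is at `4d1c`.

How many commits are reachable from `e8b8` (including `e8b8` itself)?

3

Walking parent pointers from e8b8: reachable set = {37f8, 7e44, e8b8}.
That is 3 commits.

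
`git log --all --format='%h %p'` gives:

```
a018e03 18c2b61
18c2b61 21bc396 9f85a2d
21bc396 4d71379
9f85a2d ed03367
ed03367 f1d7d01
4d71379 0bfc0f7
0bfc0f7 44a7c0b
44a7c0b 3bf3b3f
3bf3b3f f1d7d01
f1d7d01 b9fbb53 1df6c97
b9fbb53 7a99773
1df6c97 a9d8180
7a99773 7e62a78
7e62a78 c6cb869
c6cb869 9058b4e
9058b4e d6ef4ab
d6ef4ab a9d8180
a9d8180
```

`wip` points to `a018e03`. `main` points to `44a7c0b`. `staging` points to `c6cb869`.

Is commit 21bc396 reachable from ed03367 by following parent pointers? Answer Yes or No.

No

Ancestors of ed03367: {1df6c97, 7a99773, 7e62a78, 9058b4e, a9d8180, b9fbb53, c6cb869, d6ef4ab, ed03367, f1d7d01}.
21bc396 is not in that set, so it is not an ancestor of ed03367.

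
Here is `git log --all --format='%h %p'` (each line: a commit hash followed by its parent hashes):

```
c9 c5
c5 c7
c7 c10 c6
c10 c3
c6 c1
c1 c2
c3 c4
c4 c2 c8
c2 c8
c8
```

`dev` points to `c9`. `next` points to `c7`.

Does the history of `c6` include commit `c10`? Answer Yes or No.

No

Ancestors of c6: {c1, c2, c6, c8}.
c10 is not in that set, so it is not an ancestor of c6.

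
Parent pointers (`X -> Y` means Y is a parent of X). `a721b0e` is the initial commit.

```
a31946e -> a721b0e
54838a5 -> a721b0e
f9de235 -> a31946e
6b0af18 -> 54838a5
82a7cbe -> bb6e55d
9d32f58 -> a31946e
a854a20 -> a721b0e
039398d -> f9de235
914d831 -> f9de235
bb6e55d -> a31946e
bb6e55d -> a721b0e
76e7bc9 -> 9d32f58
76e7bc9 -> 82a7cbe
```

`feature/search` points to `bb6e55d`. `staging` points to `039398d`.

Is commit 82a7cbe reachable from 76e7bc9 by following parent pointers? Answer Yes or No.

Ancestors of 76e7bc9 (commits reachable by following parents): {76e7bc9, 82a7cbe, 9d32f58, a31946e, a721b0e, bb6e55d}.
82a7cbe is in that set, so it is an ancestor of 76e7bc9.

Yes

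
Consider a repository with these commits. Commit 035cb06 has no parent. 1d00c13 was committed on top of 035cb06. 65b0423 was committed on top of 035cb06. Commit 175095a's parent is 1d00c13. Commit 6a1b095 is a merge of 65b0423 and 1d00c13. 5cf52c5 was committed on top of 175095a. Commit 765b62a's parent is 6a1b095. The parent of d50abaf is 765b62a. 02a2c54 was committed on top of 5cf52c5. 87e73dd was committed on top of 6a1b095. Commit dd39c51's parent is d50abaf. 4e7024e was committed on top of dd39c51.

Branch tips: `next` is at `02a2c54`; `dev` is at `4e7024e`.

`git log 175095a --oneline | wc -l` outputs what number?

Walking parent pointers from 175095a: reachable set = {035cb06, 175095a, 1d00c13}.
That is 3 commits.

3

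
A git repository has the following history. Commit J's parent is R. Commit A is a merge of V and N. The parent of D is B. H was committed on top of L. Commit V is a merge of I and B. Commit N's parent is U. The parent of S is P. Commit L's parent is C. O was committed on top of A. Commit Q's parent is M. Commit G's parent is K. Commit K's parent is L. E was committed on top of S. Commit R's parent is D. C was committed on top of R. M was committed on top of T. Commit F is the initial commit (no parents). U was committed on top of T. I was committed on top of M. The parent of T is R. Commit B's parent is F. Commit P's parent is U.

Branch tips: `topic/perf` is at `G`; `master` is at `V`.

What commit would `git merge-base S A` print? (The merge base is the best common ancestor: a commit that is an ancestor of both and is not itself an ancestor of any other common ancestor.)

U

Ancestors of S: {B, D, F, P, R, S, T, U}.
Ancestors of A: {A, B, D, F, I, M, N, R, T, U, V}.
Common ancestors: {B, D, F, R, T, U}.
Among these, U is not an ancestor of any other common ancestor — it is the merge base.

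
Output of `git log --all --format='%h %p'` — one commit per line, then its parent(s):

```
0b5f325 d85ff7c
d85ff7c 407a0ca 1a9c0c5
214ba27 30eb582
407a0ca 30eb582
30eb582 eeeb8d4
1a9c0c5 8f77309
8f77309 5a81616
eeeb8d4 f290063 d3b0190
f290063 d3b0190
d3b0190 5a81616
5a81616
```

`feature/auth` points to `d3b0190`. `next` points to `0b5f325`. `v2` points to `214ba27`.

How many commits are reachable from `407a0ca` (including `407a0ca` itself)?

Walking parent pointers from 407a0ca: reachable set = {30eb582, 407a0ca, 5a81616, d3b0190, eeeb8d4, f290063}.
That is 6 commits.

6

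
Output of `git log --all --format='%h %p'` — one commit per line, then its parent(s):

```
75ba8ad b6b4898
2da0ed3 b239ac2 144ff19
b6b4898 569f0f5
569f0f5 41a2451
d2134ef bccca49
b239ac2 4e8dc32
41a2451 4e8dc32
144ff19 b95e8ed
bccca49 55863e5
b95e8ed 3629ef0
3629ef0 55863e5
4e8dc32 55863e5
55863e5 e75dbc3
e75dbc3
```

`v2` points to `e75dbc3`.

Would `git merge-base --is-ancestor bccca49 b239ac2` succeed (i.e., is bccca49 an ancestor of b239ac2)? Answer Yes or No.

No

Ancestors of b239ac2: {4e8dc32, 55863e5, b239ac2, e75dbc3}.
bccca49 is not in that set, so it is not an ancestor of b239ac2.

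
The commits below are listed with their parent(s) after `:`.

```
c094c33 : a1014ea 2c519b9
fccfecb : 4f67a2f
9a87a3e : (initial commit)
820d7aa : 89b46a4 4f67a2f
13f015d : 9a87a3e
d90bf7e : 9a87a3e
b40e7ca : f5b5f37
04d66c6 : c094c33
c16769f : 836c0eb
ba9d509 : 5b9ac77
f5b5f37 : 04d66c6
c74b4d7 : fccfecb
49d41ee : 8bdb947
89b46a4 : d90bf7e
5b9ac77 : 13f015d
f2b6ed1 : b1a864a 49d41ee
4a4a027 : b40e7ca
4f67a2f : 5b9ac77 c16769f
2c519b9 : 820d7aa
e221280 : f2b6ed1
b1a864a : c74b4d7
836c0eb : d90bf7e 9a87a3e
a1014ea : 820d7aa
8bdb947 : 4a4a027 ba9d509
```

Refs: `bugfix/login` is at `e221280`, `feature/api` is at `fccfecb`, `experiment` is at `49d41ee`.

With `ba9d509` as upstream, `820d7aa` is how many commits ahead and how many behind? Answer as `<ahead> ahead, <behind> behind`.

Reachable from 820d7aa: {13f015d, 4f67a2f, 5b9ac77, 820d7aa, 836c0eb, 89b46a4, 9a87a3e, c16769f, d90bf7e}.
Reachable from ba9d509: {13f015d, 5b9ac77, 9a87a3e, ba9d509}.
Only in 820d7aa's history (ahead): {4f67a2f, 820d7aa, 836c0eb, 89b46a4, c16769f, d90bf7e} — 6.
Only in ba9d509's history (behind): {ba9d509} — 1.

6 ahead, 1 behind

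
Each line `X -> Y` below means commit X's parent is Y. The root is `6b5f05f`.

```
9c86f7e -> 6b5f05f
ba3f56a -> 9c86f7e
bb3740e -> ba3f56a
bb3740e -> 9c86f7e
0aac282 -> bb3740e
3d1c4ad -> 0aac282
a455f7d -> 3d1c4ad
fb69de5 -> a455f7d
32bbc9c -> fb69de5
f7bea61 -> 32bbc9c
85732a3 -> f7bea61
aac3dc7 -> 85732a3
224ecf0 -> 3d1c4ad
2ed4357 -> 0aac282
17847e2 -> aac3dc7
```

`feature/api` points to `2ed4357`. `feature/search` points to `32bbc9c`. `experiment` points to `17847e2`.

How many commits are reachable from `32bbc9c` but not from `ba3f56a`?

6

Reachable from 32bbc9c: {0aac282, 32bbc9c, 3d1c4ad, 6b5f05f, 9c86f7e, a455f7d, ba3f56a, bb3740e, fb69de5}.
Reachable from ba3f56a: {6b5f05f, 9c86f7e, ba3f56a}.
In 32bbc9c's history but not ba3f56a's: {0aac282, 32bbc9c, 3d1c4ad, a455f7d, bb3740e, fb69de5} — 6 commits.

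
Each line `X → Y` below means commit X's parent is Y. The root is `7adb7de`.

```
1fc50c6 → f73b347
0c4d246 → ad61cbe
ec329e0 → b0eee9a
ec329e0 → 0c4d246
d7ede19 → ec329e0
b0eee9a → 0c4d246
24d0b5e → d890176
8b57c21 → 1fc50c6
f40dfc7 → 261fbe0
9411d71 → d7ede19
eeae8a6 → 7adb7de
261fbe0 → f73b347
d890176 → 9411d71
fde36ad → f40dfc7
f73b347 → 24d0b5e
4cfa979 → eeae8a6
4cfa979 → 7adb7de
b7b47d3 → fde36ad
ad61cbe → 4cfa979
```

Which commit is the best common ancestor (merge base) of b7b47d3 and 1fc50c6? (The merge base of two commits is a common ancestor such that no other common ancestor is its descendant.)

f73b347

Ancestors of b7b47d3: {0c4d246, 24d0b5e, 261fbe0, 4cfa979, 7adb7de, 9411d71, ad61cbe, b0eee9a, b7b47d3, d7ede19, d890176, ec329e0, eeae8a6, f40dfc7, f73b347, fde36ad}.
Ancestors of 1fc50c6: {0c4d246, 1fc50c6, 24d0b5e, 4cfa979, 7adb7de, 9411d71, ad61cbe, b0eee9a, d7ede19, d890176, ec329e0, eeae8a6, f73b347}.
Common ancestors: {0c4d246, 24d0b5e, 4cfa979, 7adb7de, 9411d71, ad61cbe, b0eee9a, d7ede19, d890176, ec329e0, eeae8a6, f73b347}.
Among these, f73b347 is not an ancestor of any other common ancestor — it is the merge base.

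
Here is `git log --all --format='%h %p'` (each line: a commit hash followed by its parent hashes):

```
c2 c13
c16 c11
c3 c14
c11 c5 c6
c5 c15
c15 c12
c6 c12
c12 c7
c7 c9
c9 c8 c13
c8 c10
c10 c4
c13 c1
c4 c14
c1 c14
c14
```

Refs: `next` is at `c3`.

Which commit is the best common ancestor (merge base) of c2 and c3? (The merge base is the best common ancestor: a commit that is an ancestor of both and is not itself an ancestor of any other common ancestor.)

c14

Ancestors of c2: {c1, c13, c14, c2}.
Ancestors of c3: {c14, c3}.
Common ancestors: {c14}.
The only common ancestor is c14, so it is the merge base.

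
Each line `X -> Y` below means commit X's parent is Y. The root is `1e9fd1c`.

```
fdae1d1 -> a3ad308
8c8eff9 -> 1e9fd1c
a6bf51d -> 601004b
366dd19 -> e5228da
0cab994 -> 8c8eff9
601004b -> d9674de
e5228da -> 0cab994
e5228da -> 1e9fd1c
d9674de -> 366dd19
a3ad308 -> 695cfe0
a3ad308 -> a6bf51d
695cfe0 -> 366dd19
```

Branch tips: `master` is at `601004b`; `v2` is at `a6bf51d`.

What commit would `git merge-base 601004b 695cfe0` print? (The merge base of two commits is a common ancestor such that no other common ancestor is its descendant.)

366dd19

Ancestors of 601004b: {0cab994, 1e9fd1c, 366dd19, 601004b, 8c8eff9, d9674de, e5228da}.
Ancestors of 695cfe0: {0cab994, 1e9fd1c, 366dd19, 695cfe0, 8c8eff9, e5228da}.
Common ancestors: {0cab994, 1e9fd1c, 366dd19, 8c8eff9, e5228da}.
Among these, 366dd19 is not an ancestor of any other common ancestor — it is the merge base.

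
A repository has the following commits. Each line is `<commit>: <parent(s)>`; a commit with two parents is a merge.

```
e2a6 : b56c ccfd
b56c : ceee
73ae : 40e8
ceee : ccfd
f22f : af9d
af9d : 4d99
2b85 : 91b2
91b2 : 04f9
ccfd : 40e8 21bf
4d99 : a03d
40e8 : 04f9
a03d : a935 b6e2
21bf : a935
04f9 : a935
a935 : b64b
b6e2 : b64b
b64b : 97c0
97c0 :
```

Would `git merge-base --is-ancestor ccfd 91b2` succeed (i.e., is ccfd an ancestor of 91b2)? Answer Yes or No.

No

Ancestors of 91b2: {04f9, 91b2, 97c0, a935, b64b}.
ccfd is not in that set, so it is not an ancestor of 91b2.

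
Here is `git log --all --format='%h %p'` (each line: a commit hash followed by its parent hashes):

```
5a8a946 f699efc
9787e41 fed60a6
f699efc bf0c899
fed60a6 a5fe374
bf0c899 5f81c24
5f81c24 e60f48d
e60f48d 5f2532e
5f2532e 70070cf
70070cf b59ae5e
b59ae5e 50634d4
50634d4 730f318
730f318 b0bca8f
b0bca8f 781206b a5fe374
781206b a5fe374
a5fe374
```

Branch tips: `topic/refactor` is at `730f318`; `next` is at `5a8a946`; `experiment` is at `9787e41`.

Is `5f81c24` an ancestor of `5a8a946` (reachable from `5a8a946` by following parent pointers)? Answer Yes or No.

Yes

Ancestors of 5a8a946 (commits reachable by following parents): {50634d4, 5a8a946, 5f2532e, 5f81c24, 70070cf, 730f318, 781206b, a5fe374, b0bca8f, b59ae5e, bf0c899, e60f48d, f699efc}.
5f81c24 is in that set, so it is an ancestor of 5a8a946.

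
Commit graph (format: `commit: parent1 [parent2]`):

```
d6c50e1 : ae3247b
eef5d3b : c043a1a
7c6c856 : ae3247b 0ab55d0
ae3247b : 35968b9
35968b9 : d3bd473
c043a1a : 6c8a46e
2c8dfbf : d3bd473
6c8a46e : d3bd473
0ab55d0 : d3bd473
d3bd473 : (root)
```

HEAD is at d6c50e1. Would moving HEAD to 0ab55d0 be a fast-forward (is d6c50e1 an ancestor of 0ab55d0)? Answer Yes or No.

No

A fast-forward from d6c50e1 to 0ab55d0 is possible iff d6c50e1 is an ancestor of 0ab55d0.
Ancestors of 0ab55d0: {0ab55d0, d3bd473}.
d6c50e1 is not among them, so fast-forward is not possible.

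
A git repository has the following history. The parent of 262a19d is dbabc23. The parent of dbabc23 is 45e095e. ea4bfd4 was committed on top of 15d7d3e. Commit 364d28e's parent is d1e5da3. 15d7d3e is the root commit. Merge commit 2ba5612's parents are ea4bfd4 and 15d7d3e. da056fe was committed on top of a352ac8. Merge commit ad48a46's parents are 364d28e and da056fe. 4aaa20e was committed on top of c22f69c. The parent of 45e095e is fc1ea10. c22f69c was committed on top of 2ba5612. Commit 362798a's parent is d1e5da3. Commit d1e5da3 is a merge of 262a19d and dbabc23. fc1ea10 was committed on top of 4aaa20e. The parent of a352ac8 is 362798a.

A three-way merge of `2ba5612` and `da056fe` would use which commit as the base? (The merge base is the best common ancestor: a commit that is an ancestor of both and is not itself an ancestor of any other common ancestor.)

2ba5612

Ancestors of 2ba5612: {15d7d3e, 2ba5612, ea4bfd4}.
Ancestors of da056fe: {15d7d3e, 262a19d, 2ba5612, 362798a, 45e095e, 4aaa20e, a352ac8, c22f69c, d1e5da3, da056fe, dbabc23, ea4bfd4, fc1ea10}.
Common ancestors: {15d7d3e, 2ba5612, ea4bfd4}.
Among these, 2ba5612 is not an ancestor of any other common ancestor — it is the merge base.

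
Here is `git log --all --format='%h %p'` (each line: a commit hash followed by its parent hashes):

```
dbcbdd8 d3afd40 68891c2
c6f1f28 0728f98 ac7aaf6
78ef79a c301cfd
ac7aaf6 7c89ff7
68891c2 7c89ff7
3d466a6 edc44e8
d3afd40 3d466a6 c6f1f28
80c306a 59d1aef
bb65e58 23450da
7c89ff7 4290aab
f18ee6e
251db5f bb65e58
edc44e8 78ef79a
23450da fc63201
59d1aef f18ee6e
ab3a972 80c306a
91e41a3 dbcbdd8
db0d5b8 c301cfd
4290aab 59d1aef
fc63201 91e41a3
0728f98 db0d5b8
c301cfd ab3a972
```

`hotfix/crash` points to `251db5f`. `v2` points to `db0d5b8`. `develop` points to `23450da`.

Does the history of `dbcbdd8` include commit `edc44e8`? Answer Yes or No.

Ancestors of dbcbdd8 (commits reachable by following parents): {0728f98, 3d466a6, 4290aab, 59d1aef, 68891c2, 78ef79a, 7c89ff7, 80c306a, ab3a972, ac7aaf6, c301cfd, c6f1f28, d3afd40, db0d5b8, dbcbdd8, edc44e8, f18ee6e}.
edc44e8 is in that set, so it is an ancestor of dbcbdd8.

Yes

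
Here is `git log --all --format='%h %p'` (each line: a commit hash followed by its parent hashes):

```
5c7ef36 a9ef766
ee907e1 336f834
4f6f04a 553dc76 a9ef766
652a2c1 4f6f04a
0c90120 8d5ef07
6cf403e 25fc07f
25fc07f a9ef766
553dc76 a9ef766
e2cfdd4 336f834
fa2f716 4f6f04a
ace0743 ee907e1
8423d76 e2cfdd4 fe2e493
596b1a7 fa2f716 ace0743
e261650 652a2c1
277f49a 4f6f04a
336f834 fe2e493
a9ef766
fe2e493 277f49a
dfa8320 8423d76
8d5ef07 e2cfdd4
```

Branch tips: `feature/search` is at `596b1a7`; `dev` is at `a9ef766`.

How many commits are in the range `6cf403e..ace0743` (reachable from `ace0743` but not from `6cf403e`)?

7

Reachable from ace0743: {277f49a, 336f834, 4f6f04a, 553dc76, a9ef766, ace0743, ee907e1, fe2e493}.
Reachable from 6cf403e: {25fc07f, 6cf403e, a9ef766}.
In ace0743's history but not 6cf403e's: {277f49a, 336f834, 4f6f04a, 553dc76, ace0743, ee907e1, fe2e493} — 7 commits.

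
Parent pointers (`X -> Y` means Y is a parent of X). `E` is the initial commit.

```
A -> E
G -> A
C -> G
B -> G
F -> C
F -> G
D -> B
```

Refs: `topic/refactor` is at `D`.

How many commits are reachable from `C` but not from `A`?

2

Reachable from C: {A, C, E, G}.
Reachable from A: {A, E}.
In C's history but not A's: {C, G} — 2 commits.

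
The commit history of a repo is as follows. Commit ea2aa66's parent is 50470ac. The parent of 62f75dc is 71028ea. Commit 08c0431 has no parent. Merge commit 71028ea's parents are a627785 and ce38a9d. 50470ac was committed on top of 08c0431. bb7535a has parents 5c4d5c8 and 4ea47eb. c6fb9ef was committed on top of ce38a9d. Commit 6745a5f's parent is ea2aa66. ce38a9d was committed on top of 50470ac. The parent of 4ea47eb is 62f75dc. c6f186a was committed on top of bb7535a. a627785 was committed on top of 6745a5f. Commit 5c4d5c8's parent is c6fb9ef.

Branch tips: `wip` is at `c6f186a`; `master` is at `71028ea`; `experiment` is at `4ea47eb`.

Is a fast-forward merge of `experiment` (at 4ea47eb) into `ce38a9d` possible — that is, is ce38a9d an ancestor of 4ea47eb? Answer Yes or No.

Yes

A fast-forward from ce38a9d to 4ea47eb is possible iff ce38a9d is an ancestor of 4ea47eb.
Ancestors of 4ea47eb: {08c0431, 4ea47eb, 50470ac, 62f75dc, 6745a5f, 71028ea, a627785, ce38a9d, ea2aa66}.
ce38a9d is among them, so fast-forward is possible.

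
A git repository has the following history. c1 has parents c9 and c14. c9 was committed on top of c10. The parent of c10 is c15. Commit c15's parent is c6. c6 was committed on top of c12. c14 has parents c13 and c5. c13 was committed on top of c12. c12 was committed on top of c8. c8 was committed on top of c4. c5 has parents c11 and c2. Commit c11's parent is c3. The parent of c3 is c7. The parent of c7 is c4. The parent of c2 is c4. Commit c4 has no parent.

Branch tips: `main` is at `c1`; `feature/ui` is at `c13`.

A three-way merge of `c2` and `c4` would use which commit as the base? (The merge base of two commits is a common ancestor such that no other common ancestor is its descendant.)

c4

Ancestors of c2: {c2, c4}.
Ancestors of c4: {c4}.
Common ancestors: {c4}.
The only common ancestor is c4, so it is the merge base.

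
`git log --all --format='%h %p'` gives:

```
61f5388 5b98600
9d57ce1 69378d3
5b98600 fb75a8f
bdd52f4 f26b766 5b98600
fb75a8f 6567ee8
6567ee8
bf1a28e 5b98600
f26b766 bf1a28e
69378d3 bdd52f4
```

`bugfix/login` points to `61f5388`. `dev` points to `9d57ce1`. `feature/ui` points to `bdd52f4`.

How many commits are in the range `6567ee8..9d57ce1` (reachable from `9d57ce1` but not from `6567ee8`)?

7

Reachable from 9d57ce1: {5b98600, 6567ee8, 69378d3, 9d57ce1, bdd52f4, bf1a28e, f26b766, fb75a8f}.
Reachable from 6567ee8: {6567ee8}.
In 9d57ce1's history but not 6567ee8's: {5b98600, 69378d3, 9d57ce1, bdd52f4, bf1a28e, f26b766, fb75a8f} — 7 commits.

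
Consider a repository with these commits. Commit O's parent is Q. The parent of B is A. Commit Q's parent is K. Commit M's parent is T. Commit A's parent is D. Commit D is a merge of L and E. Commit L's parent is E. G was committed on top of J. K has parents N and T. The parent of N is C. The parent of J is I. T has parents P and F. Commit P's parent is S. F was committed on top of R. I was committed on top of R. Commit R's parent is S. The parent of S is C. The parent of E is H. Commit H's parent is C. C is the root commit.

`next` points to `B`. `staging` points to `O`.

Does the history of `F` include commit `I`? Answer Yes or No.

No

Ancestors of F: {C, F, R, S}.
I is not in that set, so it is not an ancestor of F.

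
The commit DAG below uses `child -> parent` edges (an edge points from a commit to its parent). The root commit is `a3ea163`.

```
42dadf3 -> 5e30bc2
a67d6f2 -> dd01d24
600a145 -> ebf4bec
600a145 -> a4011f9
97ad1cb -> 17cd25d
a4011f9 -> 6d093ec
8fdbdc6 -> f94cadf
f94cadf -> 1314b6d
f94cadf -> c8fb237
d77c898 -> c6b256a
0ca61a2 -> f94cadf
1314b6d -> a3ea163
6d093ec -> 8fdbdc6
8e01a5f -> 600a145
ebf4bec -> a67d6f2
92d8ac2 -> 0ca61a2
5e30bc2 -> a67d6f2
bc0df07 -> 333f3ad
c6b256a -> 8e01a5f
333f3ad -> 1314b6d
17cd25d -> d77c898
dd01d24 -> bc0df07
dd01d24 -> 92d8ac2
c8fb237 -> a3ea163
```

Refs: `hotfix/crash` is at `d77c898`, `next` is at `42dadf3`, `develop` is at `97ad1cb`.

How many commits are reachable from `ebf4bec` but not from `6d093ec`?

7

Reachable from ebf4bec: {0ca61a2, 1314b6d, 333f3ad, 92d8ac2, a3ea163, a67d6f2, bc0df07, c8fb237, dd01d24, ebf4bec, f94cadf}.
Reachable from 6d093ec: {1314b6d, 6d093ec, 8fdbdc6, a3ea163, c8fb237, f94cadf}.
In ebf4bec's history but not 6d093ec's: {0ca61a2, 333f3ad, 92d8ac2, a67d6f2, bc0df07, dd01d24, ebf4bec} — 7 commits.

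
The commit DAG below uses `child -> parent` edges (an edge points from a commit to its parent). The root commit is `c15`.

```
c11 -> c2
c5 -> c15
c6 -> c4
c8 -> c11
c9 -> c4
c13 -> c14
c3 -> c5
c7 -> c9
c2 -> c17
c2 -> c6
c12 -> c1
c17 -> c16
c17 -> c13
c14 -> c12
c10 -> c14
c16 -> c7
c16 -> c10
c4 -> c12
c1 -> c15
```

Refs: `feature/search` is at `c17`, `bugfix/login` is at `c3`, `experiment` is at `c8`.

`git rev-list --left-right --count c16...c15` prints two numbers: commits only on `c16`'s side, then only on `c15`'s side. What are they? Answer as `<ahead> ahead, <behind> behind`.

8 ahead, 0 behind

Reachable from c16: {c1, c10, c12, c14, c15, c16, c4, c7, c9}.
Reachable from c15: {c15}.
Only in c16's history (ahead): {c1, c10, c12, c14, c16, c4, c7, c9} — 8.
Only in c15's history (behind): {} — 0.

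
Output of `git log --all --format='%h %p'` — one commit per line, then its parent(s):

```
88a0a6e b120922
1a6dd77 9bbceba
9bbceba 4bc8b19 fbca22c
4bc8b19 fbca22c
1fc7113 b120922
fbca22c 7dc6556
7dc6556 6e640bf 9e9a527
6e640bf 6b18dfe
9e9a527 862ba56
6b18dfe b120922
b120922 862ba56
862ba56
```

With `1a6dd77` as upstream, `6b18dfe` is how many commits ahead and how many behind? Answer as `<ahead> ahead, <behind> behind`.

0 ahead, 7 behind

Reachable from 6b18dfe: {6b18dfe, 862ba56, b120922}.
Reachable from 1a6dd77: {1a6dd77, 4bc8b19, 6b18dfe, 6e640bf, 7dc6556, 862ba56, 9bbceba, 9e9a527, b120922, fbca22c}.
Only in 6b18dfe's history (ahead): {} — 0.
Only in 1a6dd77's history (behind): {1a6dd77, 4bc8b19, 6e640bf, 7dc6556, 9bbceba, 9e9a527, fbca22c} — 7.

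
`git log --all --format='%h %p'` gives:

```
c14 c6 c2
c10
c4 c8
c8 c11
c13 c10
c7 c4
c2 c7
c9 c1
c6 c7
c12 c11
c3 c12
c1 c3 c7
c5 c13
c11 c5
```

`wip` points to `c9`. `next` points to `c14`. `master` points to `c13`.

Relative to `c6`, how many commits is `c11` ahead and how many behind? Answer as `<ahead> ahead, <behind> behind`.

Reachable from c11: {c10, c11, c13, c5}.
Reachable from c6: {c10, c11, c13, c4, c5, c6, c7, c8}.
Only in c11's history (ahead): {} — 0.
Only in c6's history (behind): {c4, c6, c7, c8} — 4.

0 ahead, 4 behind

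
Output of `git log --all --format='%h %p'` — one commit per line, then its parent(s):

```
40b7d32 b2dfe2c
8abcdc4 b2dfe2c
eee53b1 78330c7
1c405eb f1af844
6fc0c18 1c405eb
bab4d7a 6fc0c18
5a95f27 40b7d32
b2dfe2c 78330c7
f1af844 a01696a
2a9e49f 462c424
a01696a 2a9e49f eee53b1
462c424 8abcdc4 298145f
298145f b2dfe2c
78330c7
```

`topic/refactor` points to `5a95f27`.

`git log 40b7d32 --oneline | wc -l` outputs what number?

Walking parent pointers from 40b7d32: reachable set = {40b7d32, 78330c7, b2dfe2c}.
That is 3 commits.

3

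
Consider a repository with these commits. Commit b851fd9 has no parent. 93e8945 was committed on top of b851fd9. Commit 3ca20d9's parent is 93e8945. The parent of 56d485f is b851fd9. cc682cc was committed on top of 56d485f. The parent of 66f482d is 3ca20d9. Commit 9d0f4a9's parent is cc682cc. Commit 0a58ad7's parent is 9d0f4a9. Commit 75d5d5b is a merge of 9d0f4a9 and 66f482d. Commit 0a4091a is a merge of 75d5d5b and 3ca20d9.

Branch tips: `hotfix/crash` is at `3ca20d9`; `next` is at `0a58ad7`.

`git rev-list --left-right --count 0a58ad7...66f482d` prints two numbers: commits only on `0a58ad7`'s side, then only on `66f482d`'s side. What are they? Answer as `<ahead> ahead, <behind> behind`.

Reachable from 0a58ad7: {0a58ad7, 56d485f, 9d0f4a9, b851fd9, cc682cc}.
Reachable from 66f482d: {3ca20d9, 66f482d, 93e8945, b851fd9}.
Only in 0a58ad7's history (ahead): {0a58ad7, 56d485f, 9d0f4a9, cc682cc} — 4.
Only in 66f482d's history (behind): {3ca20d9, 66f482d, 93e8945} — 3.

4 ahead, 3 behind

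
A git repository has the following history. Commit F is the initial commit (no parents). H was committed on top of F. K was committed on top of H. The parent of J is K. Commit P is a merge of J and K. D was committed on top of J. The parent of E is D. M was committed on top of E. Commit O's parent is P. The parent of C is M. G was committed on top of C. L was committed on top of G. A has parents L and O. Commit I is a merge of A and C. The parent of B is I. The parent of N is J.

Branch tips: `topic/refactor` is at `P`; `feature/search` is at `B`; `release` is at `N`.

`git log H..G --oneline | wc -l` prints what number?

7

Reachable from G: {C, D, E, F, G, H, J, K, M}.
Reachable from H: {F, H}.
In G's history but not H's: {C, D, E, G, J, K, M} — 7 commits.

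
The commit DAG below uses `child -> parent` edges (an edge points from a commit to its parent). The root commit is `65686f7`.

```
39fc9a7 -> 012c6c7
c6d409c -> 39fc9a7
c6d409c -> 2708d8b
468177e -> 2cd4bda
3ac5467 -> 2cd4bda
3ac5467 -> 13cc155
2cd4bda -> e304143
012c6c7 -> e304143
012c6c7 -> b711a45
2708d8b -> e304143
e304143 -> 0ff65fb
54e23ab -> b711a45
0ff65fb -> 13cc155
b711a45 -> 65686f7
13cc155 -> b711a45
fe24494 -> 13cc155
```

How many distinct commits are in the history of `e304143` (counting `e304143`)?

Walking parent pointers from e304143: reachable set = {0ff65fb, 13cc155, 65686f7, b711a45, e304143}.
That is 5 commits.

5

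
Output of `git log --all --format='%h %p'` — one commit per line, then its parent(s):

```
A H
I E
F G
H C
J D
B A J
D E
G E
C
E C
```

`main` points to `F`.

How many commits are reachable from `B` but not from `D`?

4

Reachable from B: {A, B, C, D, E, H, J}.
Reachable from D: {C, D, E}.
In B's history but not D's: {A, B, H, J} — 4 commits.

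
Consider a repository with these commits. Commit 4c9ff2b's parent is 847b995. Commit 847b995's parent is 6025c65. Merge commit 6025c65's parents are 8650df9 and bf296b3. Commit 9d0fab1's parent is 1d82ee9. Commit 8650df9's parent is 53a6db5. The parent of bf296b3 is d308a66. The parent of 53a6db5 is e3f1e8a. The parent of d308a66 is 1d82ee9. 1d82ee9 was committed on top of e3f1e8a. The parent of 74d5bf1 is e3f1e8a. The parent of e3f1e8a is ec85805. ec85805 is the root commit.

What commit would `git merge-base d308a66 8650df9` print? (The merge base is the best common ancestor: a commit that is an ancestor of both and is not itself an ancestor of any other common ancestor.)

Ancestors of d308a66: {1d82ee9, d308a66, e3f1e8a, ec85805}.
Ancestors of 8650df9: {53a6db5, 8650df9, e3f1e8a, ec85805}.
Common ancestors: {e3f1e8a, ec85805}.
Among these, e3f1e8a is not an ancestor of any other common ancestor — it is the merge base.

e3f1e8a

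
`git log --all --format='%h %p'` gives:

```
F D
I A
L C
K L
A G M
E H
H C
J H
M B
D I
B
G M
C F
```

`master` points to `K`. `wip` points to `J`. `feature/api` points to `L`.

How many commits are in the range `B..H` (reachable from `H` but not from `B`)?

Reachable from H: {A, B, C, D, F, G, H, I, M}.
Reachable from B: {B}.
In H's history but not B's: {A, C, D, F, G, H, I, M} — 8 commits.

8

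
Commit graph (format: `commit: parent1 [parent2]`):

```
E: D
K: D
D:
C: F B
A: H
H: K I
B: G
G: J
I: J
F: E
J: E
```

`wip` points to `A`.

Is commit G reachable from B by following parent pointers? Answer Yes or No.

Yes

Ancestors of B (commits reachable by following parents): {B, D, E, G, J}.
G is in that set, so it is an ancestor of B.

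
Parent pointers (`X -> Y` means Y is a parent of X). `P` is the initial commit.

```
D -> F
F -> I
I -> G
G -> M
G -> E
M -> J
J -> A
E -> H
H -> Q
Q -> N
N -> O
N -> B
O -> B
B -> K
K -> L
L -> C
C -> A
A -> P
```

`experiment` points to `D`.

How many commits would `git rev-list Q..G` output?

Reachable from G: {A, B, C, E, G, H, J, K, L, M, N, O, P, Q}.
Reachable from Q: {A, B, C, K, L, N, O, P, Q}.
In G's history but not Q's: {E, G, H, J, M} — 5 commits.

5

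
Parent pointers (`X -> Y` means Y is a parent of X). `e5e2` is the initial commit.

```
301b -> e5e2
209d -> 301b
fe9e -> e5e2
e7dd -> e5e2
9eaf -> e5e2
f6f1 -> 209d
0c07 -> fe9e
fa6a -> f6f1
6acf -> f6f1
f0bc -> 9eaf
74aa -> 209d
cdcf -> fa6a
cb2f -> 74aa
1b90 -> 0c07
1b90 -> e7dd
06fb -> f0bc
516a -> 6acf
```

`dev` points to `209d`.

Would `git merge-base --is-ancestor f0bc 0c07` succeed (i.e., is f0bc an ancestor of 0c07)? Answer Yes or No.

Ancestors of 0c07: {0c07, e5e2, fe9e}.
f0bc is not in that set, so it is not an ancestor of 0c07.

No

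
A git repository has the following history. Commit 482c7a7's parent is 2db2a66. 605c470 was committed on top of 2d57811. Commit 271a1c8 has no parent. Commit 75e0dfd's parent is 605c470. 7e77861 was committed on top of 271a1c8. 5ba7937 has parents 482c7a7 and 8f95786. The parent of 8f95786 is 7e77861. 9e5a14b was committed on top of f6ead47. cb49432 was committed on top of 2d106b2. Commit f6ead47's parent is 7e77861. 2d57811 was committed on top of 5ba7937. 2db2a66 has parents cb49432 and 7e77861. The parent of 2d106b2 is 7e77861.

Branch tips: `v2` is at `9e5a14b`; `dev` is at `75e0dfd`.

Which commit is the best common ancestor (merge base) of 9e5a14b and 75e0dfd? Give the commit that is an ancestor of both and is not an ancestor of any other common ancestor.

Ancestors of 9e5a14b: {271a1c8, 7e77861, 9e5a14b, f6ead47}.
Ancestors of 75e0dfd: {271a1c8, 2d106b2, 2d57811, 2db2a66, 482c7a7, 5ba7937, 605c470, 75e0dfd, 7e77861, 8f95786, cb49432}.
Common ancestors: {271a1c8, 7e77861}.
Among these, 7e77861 is not an ancestor of any other common ancestor — it is the merge base.

7e77861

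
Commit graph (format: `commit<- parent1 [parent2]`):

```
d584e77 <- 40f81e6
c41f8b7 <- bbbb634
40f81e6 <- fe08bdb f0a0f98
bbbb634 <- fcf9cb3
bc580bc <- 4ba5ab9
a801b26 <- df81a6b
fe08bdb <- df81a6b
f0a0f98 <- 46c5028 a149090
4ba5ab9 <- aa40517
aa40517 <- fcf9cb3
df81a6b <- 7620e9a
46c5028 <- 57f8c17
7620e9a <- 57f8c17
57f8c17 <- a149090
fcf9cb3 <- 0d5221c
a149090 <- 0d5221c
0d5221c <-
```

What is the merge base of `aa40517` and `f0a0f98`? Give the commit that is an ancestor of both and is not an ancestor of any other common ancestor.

0d5221c

Ancestors of aa40517: {0d5221c, aa40517, fcf9cb3}.
Ancestors of f0a0f98: {0d5221c, 46c5028, 57f8c17, a149090, f0a0f98}.
Common ancestors: {0d5221c}.
The only common ancestor is 0d5221c, so it is the merge base.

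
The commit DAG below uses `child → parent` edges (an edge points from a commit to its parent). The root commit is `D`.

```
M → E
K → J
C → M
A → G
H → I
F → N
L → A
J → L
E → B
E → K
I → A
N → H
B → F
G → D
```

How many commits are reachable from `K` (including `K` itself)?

Walking parent pointers from K: reachable set = {A, D, G, J, K, L}.
That is 6 commits.

6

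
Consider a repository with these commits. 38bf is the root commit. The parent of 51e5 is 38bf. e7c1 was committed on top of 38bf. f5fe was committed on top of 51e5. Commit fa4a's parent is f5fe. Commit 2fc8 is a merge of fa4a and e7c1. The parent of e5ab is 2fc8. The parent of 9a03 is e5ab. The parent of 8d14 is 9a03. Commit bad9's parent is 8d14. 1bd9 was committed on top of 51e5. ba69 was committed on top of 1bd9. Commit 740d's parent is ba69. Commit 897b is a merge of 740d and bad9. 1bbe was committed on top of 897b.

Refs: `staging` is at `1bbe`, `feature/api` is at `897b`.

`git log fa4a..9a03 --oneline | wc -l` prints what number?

Reachable from 9a03: {2fc8, 38bf, 51e5, 9a03, e5ab, e7c1, f5fe, fa4a}.
Reachable from fa4a: {38bf, 51e5, f5fe, fa4a}.
In 9a03's history but not fa4a's: {2fc8, 9a03, e5ab, e7c1} — 4 commits.

4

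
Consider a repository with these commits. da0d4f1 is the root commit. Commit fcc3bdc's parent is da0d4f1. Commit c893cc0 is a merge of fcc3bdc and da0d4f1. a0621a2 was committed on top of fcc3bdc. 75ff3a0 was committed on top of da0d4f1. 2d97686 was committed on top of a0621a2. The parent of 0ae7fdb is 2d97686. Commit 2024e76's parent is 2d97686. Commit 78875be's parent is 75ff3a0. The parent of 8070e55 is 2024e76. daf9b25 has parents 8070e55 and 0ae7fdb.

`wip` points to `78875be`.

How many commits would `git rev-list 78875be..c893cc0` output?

Reachable from c893cc0: {c893cc0, da0d4f1, fcc3bdc}.
Reachable from 78875be: {75ff3a0, 78875be, da0d4f1}.
In c893cc0's history but not 78875be's: {c893cc0, fcc3bdc} — 2 commits.

2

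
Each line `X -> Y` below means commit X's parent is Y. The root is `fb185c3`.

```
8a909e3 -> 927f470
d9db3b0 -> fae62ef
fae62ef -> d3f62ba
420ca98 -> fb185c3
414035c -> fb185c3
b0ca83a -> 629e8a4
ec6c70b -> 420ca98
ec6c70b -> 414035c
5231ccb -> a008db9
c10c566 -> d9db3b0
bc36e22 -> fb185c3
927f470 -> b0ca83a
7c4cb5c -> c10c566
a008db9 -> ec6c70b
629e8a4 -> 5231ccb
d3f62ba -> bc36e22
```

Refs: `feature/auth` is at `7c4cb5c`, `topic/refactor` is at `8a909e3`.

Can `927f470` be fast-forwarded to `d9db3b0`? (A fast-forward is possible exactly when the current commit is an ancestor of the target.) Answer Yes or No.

No

A fast-forward from 927f470 to d9db3b0 is possible iff 927f470 is an ancestor of d9db3b0.
Ancestors of d9db3b0: {bc36e22, d3f62ba, d9db3b0, fae62ef, fb185c3}.
927f470 is not among them, so fast-forward is not possible.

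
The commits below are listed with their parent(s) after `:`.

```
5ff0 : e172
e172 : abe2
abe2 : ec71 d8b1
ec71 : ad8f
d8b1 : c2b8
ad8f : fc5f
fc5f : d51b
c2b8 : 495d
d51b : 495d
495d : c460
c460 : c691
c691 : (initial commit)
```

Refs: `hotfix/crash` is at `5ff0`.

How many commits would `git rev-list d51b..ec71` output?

3

Reachable from ec71: {495d, ad8f, c460, c691, d51b, ec71, fc5f}.
Reachable from d51b: {495d, c460, c691, d51b}.
In ec71's history but not d51b's: {ad8f, ec71, fc5f} — 3 commits.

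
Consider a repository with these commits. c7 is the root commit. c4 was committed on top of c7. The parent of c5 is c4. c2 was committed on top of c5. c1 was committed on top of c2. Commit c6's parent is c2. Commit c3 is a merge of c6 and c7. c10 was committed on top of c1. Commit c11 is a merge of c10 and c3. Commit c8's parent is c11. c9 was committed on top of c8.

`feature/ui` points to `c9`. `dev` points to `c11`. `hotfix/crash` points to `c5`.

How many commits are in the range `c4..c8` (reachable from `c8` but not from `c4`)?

8

Reachable from c8: {c1, c10, c11, c2, c3, c4, c5, c6, c7, c8}.
Reachable from c4: {c4, c7}.
In c8's history but not c4's: {c1, c10, c11, c2, c3, c5, c6, c8} — 8 commits.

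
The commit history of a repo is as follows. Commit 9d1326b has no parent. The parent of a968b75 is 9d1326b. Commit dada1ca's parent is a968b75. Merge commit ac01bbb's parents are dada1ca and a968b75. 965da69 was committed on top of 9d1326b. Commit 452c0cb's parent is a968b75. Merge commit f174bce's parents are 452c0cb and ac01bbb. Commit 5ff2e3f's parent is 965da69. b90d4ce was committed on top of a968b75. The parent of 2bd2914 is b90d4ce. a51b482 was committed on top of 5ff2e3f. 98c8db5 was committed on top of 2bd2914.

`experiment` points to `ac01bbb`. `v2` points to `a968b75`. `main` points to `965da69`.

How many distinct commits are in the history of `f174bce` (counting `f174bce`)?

6

Walking parent pointers from f174bce: reachable set = {452c0cb, 9d1326b, a968b75, ac01bbb, dada1ca, f174bce}.
That is 6 commits.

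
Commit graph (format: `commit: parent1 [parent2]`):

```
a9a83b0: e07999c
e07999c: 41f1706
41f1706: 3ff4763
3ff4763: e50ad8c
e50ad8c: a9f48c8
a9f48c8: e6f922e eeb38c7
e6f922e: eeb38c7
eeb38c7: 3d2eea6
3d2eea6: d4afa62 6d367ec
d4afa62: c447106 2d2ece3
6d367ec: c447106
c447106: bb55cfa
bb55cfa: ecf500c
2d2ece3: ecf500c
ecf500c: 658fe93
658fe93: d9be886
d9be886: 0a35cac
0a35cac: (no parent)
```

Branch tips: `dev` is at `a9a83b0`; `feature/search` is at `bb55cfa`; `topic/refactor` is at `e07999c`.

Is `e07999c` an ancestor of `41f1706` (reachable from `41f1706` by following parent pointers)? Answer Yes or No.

No

Ancestors of 41f1706: {0a35cac, 2d2ece3, 3d2eea6, 3ff4763, 41f1706, 658fe93, 6d367ec, a9f48c8, bb55cfa, c447106, d4afa62, d9be886, e50ad8c, e6f922e, ecf500c, eeb38c7}.
e07999c is not in that set, so it is not an ancestor of 41f1706.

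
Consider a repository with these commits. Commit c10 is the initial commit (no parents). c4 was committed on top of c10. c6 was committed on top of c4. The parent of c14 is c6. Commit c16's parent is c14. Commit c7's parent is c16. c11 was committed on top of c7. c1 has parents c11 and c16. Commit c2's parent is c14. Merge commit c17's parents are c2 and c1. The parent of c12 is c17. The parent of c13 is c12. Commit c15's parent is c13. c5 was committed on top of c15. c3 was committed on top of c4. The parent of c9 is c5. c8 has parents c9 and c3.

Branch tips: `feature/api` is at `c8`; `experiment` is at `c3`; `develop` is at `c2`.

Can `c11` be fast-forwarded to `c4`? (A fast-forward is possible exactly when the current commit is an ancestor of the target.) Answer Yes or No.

A fast-forward from c11 to c4 is possible iff c11 is an ancestor of c4.
Ancestors of c4: {c10, c4}.
c11 is not among them, so fast-forward is not possible.

No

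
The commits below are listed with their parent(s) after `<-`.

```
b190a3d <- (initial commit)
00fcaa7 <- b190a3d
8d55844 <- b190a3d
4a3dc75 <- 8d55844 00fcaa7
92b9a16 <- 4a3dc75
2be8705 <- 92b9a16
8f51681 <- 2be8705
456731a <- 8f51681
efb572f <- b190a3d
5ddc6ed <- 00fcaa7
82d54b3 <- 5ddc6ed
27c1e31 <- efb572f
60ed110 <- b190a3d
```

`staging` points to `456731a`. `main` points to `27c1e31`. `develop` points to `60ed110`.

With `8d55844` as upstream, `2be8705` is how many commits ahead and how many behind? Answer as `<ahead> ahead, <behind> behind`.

4 ahead, 0 behind

Reachable from 2be8705: {00fcaa7, 2be8705, 4a3dc75, 8d55844, 92b9a16, b190a3d}.
Reachable from 8d55844: {8d55844, b190a3d}.
Only in 2be8705's history (ahead): {00fcaa7, 2be8705, 4a3dc75, 92b9a16} — 4.
Only in 8d55844's history (behind): {} — 0.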